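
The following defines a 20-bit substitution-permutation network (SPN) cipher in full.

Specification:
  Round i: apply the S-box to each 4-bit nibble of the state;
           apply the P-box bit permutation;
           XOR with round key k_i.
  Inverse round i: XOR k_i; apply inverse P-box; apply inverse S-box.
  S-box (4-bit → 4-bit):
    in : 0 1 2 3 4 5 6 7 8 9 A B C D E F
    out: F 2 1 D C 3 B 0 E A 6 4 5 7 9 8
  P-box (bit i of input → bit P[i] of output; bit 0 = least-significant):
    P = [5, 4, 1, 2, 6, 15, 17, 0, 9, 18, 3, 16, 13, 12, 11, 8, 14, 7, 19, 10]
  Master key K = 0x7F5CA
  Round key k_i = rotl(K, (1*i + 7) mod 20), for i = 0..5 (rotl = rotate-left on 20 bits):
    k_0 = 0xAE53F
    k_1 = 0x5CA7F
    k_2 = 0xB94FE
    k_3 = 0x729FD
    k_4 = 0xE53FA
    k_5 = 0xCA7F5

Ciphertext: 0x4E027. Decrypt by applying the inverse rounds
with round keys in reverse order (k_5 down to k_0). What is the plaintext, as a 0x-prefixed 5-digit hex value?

s_0 = ciphertext = 0x4E027
s_1 = InvRound(s_0, k_5) = 0x0F22A
s_2 = InvRound(s_1, k_4) = 0xAE1D1
s_3 = InvRound(s_2, k_3) = 0xCB81E
s_4 = InvRound(s_3, k_2) = 0x9C9C2
s_5 = InvRound(s_4, k_1) = 0xAFDF6
s_6 = InvRound(s_5, k_0) = 0x1ABE7

0x1ABE7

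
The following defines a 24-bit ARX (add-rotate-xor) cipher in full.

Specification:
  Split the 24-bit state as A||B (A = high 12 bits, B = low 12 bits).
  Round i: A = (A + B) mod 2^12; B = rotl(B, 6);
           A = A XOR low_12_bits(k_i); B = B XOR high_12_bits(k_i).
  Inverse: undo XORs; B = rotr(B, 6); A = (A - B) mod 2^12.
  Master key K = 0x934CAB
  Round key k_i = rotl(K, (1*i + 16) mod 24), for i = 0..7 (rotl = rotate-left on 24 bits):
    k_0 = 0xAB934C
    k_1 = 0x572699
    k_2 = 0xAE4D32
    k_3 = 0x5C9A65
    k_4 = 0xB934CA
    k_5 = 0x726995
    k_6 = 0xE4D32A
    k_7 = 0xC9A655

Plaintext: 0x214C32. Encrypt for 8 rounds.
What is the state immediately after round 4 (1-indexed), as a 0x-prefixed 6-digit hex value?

0xB9BBC8

s_0 = plaintext = 0x214C32
s_1 = Round(s_0, k_0) = 0xD0A609
s_2 = Round(s_1, k_1) = 0x58A72A
s_3 = Round(s_2, k_2) = 0x186078
s_4 = Round(s_3, k_3) = 0xB9BBC8
s_5 = Round(s_4, k_4) = 0x3A99BC
s_6 = Round(s_5, k_5) = 0x4F0800
s_7 = Round(s_6, k_6) = 0xFDAE6D
s_8 = Round(s_7, k_7) = 0x8127E3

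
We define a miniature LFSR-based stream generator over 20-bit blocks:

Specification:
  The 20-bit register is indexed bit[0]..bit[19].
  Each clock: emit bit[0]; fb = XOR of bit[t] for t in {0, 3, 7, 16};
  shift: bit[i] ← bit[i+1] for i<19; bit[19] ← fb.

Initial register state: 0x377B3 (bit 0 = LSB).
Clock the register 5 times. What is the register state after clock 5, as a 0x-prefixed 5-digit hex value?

0xC9BBD

reg_0 = 0x377B3
clock 1: out=1, reg = 0x9BBD9
clock 2: out=1, reg = 0x4DDEC
clock 3: out=0, reg = 0x26EF6
clock 4: out=0, reg = 0x9377B
clock 5: out=1, reg = 0xC9BBD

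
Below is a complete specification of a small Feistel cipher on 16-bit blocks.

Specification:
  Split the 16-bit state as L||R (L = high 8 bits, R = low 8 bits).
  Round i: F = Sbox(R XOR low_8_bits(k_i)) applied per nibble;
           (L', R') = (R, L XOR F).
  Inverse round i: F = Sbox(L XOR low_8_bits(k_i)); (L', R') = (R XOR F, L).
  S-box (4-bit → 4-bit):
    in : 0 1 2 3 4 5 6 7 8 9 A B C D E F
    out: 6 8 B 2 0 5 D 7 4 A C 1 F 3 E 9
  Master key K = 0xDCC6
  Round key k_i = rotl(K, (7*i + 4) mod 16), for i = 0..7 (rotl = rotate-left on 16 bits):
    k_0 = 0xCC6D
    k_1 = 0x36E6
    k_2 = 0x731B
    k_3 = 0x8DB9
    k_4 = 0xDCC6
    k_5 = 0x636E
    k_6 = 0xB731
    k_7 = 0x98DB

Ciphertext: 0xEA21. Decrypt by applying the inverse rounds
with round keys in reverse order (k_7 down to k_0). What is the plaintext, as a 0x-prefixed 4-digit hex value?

s_0 = ciphertext = 0xEA21
s_1 = InvRound(s_0, k_7) = 0x09EA
s_2 = InvRound(s_1, k_6) = 0xCE09
s_3 = InvRound(s_2, k_5) = 0xCFCE
s_4 = InvRound(s_3, k_4) = 0xA4CF
s_5 = InvRound(s_4, k_3) = 0x4CA4
s_6 = InvRound(s_5, k_2) = 0xF34C
s_7 = InvRound(s_6, k_1) = 0xC9F3
s_8 = InvRound(s_7, k_0) = 0x33C9

0x33C9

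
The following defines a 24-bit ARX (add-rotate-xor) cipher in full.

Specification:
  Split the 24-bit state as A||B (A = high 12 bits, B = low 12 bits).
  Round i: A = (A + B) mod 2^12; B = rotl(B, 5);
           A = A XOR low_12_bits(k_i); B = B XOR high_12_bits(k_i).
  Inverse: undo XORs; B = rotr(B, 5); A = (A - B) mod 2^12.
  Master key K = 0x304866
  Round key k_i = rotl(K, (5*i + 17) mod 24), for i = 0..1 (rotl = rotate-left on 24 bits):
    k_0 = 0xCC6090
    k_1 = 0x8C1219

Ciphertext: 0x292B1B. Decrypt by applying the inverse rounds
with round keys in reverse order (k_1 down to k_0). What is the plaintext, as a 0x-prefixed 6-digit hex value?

s_0 = ciphertext = 0x292B1B
s_1 = InvRound(s_0, k_1) = 0x36DD1E
s_2 = InvRound(s_1, k_0) = 0x7EFC0E

0x7EFC0E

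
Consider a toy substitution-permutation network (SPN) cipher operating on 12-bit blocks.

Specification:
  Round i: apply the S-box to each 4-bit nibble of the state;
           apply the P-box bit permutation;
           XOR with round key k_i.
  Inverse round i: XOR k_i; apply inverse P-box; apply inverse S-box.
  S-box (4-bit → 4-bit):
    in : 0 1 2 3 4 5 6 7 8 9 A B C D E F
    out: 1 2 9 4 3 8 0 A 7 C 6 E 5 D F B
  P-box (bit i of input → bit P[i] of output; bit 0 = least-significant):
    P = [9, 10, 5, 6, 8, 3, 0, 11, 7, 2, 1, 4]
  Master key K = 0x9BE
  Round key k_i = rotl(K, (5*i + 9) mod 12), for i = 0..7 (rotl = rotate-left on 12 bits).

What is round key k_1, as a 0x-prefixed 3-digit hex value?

0x6FA

K = 0x9BE
k_0 = rotl(K, (5*0+9) mod 12) = rotl(K, 9) = 0xD37
k_1 = rotl(K, (5*1+9) mod 12) = rotl(K, 2) = 0x6FA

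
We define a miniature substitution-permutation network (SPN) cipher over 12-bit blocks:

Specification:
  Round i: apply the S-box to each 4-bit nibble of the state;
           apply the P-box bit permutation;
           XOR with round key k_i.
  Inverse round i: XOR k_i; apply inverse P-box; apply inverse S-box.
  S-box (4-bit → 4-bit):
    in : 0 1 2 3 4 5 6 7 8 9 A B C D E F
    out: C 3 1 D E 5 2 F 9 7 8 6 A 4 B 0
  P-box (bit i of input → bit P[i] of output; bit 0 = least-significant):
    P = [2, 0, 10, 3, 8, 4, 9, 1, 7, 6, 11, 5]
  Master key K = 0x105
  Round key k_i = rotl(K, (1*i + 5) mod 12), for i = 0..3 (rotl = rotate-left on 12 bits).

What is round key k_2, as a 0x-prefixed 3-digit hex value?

0x288

K = 0x105
k_0 = rotl(K, (1*0+5) mod 12) = rotl(K, 5) = 0x0A2
k_1 = rotl(K, (1*1+5) mod 12) = rotl(K, 6) = 0x144
k_2 = rotl(K, (1*2+5) mod 12) = rotl(K, 7) = 0x288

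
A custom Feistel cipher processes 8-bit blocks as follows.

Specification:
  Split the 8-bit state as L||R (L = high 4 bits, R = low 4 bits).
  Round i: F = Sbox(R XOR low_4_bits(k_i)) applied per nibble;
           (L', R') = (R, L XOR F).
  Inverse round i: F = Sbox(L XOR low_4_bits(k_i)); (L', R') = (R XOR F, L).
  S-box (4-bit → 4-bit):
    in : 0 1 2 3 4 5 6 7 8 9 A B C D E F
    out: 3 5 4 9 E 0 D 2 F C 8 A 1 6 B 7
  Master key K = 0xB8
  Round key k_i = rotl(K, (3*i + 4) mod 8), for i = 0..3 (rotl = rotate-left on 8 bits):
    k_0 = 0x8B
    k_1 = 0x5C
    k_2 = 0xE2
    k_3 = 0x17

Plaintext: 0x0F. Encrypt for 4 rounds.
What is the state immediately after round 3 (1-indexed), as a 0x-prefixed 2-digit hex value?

s_0 = plaintext = 0x0F
s_1 = Round(s_0, k_0) = 0xFE
s_2 = Round(s_1, k_1) = 0xEB
s_3 = Round(s_2, k_2) = 0xB2
s_4 = Round(s_3, k_3) = 0x2B

0xB2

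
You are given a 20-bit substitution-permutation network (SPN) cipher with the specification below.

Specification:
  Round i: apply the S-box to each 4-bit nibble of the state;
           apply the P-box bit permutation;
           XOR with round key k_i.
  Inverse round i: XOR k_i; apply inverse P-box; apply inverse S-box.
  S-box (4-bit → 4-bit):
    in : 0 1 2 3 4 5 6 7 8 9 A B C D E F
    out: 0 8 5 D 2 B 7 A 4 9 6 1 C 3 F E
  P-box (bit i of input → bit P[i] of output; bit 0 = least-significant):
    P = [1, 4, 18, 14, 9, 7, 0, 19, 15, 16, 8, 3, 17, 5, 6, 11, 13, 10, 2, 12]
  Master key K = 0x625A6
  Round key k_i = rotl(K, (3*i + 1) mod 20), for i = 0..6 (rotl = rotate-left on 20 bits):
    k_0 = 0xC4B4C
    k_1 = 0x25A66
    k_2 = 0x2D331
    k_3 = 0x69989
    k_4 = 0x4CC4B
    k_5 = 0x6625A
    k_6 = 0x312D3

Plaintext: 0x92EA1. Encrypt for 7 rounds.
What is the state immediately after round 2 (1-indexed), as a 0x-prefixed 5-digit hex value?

0x10F71

s_0 = plaintext = 0x92EA1
s_1 = Round(s_0, k_0) = 0xFBA85
s_2 = Round(s_1, k_1) = 0x10F71
s_3 = Round(s_2, k_2) = 0xB82B9
s_4 = Round(s_3, k_3) = 0x67ACB
s_5 = Round(s_4, k_4) = 0xDE16C
s_6 = Round(s_5, k_5) = 0x00CB3
s_7 = Round(s_6, k_6) = 0x751D9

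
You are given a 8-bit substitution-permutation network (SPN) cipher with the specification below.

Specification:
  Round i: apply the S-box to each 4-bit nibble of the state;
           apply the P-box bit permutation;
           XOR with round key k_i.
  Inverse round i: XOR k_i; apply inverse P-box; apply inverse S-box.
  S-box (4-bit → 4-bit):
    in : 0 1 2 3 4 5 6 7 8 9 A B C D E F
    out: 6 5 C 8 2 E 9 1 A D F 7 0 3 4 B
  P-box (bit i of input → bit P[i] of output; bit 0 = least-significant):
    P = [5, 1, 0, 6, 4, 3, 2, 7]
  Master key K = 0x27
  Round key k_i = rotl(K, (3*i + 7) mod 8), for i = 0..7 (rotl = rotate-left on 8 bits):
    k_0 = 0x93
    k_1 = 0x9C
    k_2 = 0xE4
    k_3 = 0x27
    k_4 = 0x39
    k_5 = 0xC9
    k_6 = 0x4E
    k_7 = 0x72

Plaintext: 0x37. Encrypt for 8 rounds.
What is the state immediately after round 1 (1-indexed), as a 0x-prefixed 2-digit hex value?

s_0 = plaintext = 0x37
s_1 = Round(s_0, k_0) = 0x33
s_2 = Round(s_1, k_1) = 0x5C
s_3 = Round(s_2, k_2) = 0x68
s_4 = Round(s_3, k_3) = 0xF5
s_5 = Round(s_4, k_4) = 0xE2
s_6 = Round(s_5, k_5) = 0x8C
s_7 = Round(s_6, k_6) = 0xC6
s_8 = Round(s_7, k_7) = 0x12

0x33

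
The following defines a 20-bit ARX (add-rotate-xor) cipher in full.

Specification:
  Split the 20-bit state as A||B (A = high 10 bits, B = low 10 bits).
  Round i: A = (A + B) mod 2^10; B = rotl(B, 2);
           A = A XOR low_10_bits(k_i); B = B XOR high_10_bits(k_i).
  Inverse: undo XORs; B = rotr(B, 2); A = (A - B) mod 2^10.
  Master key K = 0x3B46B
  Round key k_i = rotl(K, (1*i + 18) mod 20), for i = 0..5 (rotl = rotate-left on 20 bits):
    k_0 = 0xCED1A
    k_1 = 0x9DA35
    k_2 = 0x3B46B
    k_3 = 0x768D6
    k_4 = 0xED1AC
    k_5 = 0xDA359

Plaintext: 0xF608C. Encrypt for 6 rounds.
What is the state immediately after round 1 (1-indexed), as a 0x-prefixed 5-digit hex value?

0x5F90B

s_0 = plaintext = 0xF608C
s_1 = Round(s_0, k_0) = 0x5F90B
s_2 = Round(s_1, k_1) = 0x2F25B
s_3 = Round(s_2, k_2) = 0xDF183
s_4 = Round(s_3, k_3) = 0x0A7D7
s_5 = Round(s_4, k_4) = 0x6B0EB
s_6 = Round(s_5, k_5) = 0x738C4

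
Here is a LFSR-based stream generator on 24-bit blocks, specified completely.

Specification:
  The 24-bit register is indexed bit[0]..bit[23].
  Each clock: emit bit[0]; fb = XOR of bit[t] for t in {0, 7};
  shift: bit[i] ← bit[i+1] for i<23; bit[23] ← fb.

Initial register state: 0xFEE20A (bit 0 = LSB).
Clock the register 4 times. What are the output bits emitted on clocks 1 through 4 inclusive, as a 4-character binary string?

0101

reg_0 = 0xFEE20A
clock 1: out=0, reg = 0x7F7105
clock 2: out=1, reg = 0xBFB882
clock 3: out=0, reg = 0xDFDC41
clock 4: out=1, reg = 0xEFEE20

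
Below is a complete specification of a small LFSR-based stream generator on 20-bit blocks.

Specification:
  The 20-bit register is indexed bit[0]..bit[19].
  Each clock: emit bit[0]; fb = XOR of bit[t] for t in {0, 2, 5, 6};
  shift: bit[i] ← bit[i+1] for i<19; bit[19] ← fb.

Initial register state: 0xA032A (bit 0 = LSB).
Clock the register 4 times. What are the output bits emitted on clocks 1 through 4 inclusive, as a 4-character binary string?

0101

reg_0 = 0xA032A
clock 1: out=0, reg = 0xD0195
clock 2: out=1, reg = 0x680CA
clock 3: out=0, reg = 0xB4065
clock 4: out=1, reg = 0x5A032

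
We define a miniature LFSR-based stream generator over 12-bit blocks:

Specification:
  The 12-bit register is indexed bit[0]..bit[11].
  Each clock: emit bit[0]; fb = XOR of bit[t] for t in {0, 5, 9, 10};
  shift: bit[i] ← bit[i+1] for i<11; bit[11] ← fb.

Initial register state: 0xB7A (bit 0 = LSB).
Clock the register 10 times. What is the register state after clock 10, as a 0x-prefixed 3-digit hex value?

reg_0 = 0xB7A
clock 1: out=0, reg = 0x5BD
clock 2: out=1, reg = 0xADE
clock 3: out=0, reg = 0xD6F
clock 4: out=1, reg = 0xEB7
clock 5: out=1, reg = 0x75B
clock 6: out=1, reg = 0xBAD
clock 7: out=1, reg = 0xDD6
clock 8: out=0, reg = 0xEEB
clock 9: out=1, reg = 0x775
clock 10: out=1, reg = 0x3BA

0x3BA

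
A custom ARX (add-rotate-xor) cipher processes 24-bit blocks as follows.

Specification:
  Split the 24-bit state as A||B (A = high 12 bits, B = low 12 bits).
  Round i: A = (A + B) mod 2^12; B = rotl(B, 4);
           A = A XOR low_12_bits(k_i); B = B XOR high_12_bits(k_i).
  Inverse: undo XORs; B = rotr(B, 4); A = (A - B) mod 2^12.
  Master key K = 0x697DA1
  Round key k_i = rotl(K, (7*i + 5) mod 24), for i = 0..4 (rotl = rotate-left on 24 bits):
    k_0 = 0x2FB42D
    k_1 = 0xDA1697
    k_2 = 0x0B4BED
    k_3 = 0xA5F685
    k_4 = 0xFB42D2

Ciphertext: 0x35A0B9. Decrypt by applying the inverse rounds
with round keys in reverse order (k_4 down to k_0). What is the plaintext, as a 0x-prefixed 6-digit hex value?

0x9C1EFC

s_0 = ciphertext = 0x35A0B9
s_1 = InvRound(s_0, k_4) = 0x398DF0
s_2 = InvRound(s_1, k_3) = 0x5A3F7A
s_3 = InvRound(s_2, k_2) = 0xF52EFC
s_4 = InvRound(s_3, k_1) = 0xC90D35
s_5 = InvRound(s_4, k_0) = 0x9C1EFC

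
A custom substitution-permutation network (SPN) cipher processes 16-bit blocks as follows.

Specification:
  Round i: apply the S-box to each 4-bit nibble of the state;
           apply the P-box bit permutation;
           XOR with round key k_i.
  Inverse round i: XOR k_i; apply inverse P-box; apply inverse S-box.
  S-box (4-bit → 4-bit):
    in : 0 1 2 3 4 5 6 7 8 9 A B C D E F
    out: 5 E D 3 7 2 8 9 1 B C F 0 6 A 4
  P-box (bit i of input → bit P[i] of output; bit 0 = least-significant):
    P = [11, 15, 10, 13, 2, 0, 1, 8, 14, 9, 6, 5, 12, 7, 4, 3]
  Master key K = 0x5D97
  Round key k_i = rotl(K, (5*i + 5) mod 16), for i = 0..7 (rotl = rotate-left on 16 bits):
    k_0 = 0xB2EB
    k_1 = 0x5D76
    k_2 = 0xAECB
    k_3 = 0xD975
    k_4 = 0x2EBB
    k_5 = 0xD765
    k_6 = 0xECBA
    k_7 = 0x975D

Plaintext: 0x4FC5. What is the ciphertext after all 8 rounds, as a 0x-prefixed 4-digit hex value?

0x0C5D

s_0 = plaintext = 0x4FC5
s_1 = Round(s_0, k_0) = 0x223B
s_2 = Round(s_1, k_1) = 0xA10B
s_3 = Round(s_2, k_2) = 0x00B5
s_4 = Round(s_3, k_3) = 0x0822
s_5 = Round(s_4, k_4) = 0x53AD
s_6 = Round(s_5, k_5) = 0x10E7
s_7 = Round(s_6, k_6) = 0x8563
s_8 = Round(s_7, k_7) = 0x0C5D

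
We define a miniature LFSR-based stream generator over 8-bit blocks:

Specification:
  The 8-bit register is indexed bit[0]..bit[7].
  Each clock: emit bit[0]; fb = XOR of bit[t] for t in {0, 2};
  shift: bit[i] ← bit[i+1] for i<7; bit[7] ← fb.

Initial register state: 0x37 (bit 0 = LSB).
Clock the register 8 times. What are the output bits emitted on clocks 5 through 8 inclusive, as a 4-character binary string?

1100

reg_0 = 0x37
clock 1: out=1, reg = 0x1B
clock 2: out=1, reg = 0x8D
clock 3: out=1, reg = 0x46
clock 4: out=0, reg = 0xA3
clock 5: out=1, reg = 0xD1
clock 6: out=1, reg = 0xE8
clock 7: out=0, reg = 0x74
clock 8: out=0, reg = 0xBA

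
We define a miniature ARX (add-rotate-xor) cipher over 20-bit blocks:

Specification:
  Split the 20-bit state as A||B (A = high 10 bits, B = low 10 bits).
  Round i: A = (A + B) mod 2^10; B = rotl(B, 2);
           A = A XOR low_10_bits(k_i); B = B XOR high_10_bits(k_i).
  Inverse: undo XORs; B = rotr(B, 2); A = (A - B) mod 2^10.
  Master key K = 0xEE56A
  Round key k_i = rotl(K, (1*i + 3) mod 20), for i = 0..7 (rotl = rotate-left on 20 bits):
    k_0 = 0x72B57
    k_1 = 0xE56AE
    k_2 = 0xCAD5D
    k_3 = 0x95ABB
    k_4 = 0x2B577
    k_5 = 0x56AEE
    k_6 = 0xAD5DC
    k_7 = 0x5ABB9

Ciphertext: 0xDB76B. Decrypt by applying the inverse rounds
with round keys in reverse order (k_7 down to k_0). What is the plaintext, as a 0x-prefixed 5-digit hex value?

s_0 = ciphertext = 0xDB76B
s_1 = InvRound(s_0, k_7) = 0xD5180
s_2 = InvRound(s_1, k_6) = 0x2EDCD
s_3 = InvRound(s_2, k_5) = 0xCC325
s_4 = InvRound(s_3, k_4) = 0x594E2
s_5 = InvRound(s_4, k_3) = 0xCC4AD
s_6 = InvRound(s_5, k_2) = 0xE2EE1
s_7 = InvRound(s_6, k_1) = 0x3205D
s_8 = InvRound(s_7, k_0) = 0x0EB65

0x0EB65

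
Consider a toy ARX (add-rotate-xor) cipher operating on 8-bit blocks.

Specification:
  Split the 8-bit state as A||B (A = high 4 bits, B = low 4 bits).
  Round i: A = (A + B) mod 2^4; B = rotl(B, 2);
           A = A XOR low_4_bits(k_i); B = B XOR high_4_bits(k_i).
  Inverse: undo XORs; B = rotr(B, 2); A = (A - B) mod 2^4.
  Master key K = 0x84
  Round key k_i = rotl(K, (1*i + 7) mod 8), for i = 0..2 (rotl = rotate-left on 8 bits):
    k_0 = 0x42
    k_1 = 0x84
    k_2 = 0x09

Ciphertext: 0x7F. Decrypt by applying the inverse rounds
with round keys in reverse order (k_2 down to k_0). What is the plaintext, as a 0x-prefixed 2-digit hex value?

0x66

s_0 = ciphertext = 0x7F
s_1 = InvRound(s_0, k_2) = 0xFF
s_2 = InvRound(s_1, k_1) = 0xED
s_3 = InvRound(s_2, k_0) = 0x66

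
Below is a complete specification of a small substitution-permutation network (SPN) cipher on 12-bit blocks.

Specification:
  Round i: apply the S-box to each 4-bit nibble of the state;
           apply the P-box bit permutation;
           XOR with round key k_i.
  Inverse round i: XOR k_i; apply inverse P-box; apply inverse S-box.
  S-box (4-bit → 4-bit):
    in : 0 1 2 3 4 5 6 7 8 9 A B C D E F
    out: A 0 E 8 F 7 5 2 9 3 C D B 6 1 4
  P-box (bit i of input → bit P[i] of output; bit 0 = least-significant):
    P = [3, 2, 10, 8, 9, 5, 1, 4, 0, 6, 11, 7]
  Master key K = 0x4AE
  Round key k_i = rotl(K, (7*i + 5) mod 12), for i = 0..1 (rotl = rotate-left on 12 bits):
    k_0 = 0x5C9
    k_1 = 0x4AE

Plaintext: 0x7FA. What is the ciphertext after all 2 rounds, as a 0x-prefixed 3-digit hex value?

0x376

s_0 = plaintext = 0x7FA
s_1 = Round(s_0, k_0) = 0x08B
s_2 = Round(s_1, k_1) = 0x376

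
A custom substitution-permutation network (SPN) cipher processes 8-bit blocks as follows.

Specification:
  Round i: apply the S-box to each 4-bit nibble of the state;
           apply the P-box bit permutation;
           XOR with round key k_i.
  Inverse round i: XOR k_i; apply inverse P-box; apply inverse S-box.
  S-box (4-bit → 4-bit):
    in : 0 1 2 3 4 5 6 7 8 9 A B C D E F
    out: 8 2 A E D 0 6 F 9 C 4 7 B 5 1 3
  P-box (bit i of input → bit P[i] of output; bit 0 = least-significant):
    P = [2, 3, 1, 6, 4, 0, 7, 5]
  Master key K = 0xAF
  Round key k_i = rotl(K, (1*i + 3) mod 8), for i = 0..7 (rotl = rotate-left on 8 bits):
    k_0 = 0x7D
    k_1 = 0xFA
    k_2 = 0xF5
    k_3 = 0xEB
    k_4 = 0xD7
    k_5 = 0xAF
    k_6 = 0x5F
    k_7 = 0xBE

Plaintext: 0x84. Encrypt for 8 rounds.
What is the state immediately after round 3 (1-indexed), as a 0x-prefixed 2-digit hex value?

0x23

s_0 = plaintext = 0x84
s_1 = Round(s_0, k_0) = 0x0B
s_2 = Round(s_1, k_1) = 0xD4
s_3 = Round(s_2, k_2) = 0x23
s_4 = Round(s_3, k_3) = 0x80
s_5 = Round(s_4, k_4) = 0xA7
s_6 = Round(s_5, k_5) = 0x61
s_7 = Round(s_6, k_6) = 0xD6
s_8 = Round(s_7, k_7) = 0x24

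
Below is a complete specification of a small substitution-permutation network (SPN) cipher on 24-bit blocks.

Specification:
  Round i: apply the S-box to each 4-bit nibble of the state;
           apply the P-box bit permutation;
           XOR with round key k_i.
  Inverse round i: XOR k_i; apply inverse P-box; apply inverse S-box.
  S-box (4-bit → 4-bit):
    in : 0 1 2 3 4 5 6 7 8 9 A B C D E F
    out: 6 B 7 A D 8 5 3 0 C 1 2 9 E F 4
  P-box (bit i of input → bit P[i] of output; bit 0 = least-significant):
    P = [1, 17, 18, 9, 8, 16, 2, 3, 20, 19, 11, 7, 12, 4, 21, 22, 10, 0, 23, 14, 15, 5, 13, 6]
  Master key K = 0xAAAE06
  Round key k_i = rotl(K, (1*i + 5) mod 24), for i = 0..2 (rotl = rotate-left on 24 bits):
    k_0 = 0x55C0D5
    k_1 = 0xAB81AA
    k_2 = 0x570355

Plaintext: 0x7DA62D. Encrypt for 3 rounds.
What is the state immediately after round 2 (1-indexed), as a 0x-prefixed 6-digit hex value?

0x6515FF

s_0 = plaintext = 0x7DA62D
s_1 = Round(s_0, k_0) = 0xC21BF0
s_2 = Round(s_1, k_1) = 0x6515FF
s_3 = Round(s_2, k_2) = 0x13F3C1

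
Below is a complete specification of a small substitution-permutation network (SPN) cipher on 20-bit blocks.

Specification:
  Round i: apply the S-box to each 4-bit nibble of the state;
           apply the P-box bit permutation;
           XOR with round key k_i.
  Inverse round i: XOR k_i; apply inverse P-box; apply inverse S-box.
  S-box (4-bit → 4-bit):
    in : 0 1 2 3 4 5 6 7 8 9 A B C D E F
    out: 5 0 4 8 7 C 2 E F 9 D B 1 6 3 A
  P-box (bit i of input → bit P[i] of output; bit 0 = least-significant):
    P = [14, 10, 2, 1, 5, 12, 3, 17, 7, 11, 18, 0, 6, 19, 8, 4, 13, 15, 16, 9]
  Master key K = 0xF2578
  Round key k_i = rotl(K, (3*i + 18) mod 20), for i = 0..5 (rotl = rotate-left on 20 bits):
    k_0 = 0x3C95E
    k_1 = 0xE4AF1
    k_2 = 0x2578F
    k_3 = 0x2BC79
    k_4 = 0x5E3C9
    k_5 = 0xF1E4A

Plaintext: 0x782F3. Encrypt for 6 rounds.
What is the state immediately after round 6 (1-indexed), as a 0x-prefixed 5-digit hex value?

s_0 = plaintext = 0x782F3
s_1 = Round(s_0, k_0) = 0xC5A0C
s_2 = Round(s_1, k_1) = 0xA2B48
s_3 = Round(s_2, k_2) = 0x32820
s_4 = Round(s_3, k_3) = 0x6F7F4
s_5 = Round(s_4, k_4) = 0xB3FDC
s_6 = Round(s_5, k_5) = 0xFE453

0xFE453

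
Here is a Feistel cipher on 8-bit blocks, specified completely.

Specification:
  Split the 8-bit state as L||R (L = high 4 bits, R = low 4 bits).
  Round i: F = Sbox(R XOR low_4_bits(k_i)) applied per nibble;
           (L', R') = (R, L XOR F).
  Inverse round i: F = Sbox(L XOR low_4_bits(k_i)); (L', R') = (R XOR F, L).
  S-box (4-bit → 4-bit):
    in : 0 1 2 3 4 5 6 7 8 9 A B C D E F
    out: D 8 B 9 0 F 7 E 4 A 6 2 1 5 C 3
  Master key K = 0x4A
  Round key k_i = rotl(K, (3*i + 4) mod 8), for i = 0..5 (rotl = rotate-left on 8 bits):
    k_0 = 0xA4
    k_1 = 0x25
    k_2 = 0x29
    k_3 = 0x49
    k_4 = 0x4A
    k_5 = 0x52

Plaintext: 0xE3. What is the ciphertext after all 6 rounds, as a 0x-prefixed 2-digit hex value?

0x74

s_0 = plaintext = 0xE3
s_1 = Round(s_0, k_0) = 0x30
s_2 = Round(s_1, k_1) = 0x0C
s_3 = Round(s_2, k_2) = 0xCF
s_4 = Round(s_3, k_3) = 0xFB
s_5 = Round(s_4, k_4) = 0xB7
s_6 = Round(s_5, k_5) = 0x74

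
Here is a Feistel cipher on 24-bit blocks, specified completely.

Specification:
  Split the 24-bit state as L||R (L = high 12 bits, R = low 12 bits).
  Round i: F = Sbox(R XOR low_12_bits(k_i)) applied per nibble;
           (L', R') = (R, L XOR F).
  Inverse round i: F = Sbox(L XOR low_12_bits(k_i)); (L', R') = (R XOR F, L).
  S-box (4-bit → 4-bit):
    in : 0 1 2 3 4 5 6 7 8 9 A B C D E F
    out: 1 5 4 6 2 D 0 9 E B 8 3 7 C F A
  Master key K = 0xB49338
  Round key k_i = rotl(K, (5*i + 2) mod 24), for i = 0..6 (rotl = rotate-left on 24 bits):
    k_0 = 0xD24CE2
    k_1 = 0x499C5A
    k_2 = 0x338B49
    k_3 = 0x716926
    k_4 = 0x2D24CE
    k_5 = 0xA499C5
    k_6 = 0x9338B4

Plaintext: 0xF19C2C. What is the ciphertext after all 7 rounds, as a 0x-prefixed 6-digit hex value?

0x596FEF

s_0 = plaintext = 0xF19C2C
s_1 = Round(s_0, k_0) = 0xC2CE66
s_2 = Round(s_1, k_1) = 0xE6684B
s_3 = Round(s_2, k_2) = 0x84B872
s_4 = Round(s_3, k_3) = 0x872D99
s_5 = Round(s_4, k_4) = 0xD993AB
s_6 = Round(s_5, k_5) = 0x3AB596
s_7 = Round(s_6, k_6) = 0x596FEF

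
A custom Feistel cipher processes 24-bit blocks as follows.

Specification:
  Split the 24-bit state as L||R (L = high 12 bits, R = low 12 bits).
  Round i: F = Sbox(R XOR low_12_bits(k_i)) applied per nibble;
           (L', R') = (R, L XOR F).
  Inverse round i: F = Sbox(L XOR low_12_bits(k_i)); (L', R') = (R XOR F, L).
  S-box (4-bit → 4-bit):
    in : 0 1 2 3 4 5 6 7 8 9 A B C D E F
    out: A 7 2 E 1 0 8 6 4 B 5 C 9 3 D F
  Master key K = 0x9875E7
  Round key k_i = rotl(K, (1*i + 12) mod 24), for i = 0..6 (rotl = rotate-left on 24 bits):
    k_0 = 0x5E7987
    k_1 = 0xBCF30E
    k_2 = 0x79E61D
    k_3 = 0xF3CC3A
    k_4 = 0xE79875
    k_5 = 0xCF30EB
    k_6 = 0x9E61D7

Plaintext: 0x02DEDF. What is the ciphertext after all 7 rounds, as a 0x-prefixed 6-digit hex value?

0xEE6162

s_0 = plaintext = 0x02DEDF
s_1 = Round(s_0, k_0) = 0xEDF629
s_2 = Round(s_1, k_1) = 0x629EF9
s_3 = Round(s_2, k_2) = 0xEF92F8
s_4 = Round(s_3, k_3) = 0x2F836B
s_5 = Round(s_4, k_4) = 0x36BE85
s_6 = Round(s_5, k_5) = 0xE85EE6
s_7 = Round(s_6, k_6) = 0xEE6162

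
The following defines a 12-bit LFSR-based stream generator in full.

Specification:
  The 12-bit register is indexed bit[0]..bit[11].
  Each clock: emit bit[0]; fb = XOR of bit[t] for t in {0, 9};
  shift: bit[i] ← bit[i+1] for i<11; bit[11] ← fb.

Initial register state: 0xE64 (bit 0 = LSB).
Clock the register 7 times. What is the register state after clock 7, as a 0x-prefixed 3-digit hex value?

0x77C

reg_0 = 0xE64
clock 1: out=0, reg = 0xF32
clock 2: out=0, reg = 0xF99
clock 3: out=1, reg = 0x7CC
clock 4: out=0, reg = 0xBE6
clock 5: out=0, reg = 0xDF3
clock 6: out=1, reg = 0xEF9
clock 7: out=1, reg = 0x77C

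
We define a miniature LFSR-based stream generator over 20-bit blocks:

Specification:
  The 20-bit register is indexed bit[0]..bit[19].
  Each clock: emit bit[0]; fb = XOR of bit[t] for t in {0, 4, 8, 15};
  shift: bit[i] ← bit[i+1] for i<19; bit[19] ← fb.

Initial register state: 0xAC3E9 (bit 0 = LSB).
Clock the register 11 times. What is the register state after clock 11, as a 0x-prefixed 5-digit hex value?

0x24358

reg_0 = 0xAC3E9
clock 1: out=1, reg = 0xD61F4
clock 2: out=0, reg = 0x6B0FA
clock 3: out=0, reg = 0x3587D
clock 4: out=1, reg = 0x1AC3E
clock 5: out=0, reg = 0x0D61F
clock 6: out=1, reg = 0x86B0F
clock 7: out=1, reg = 0x43587
clock 8: out=1, reg = 0x21AC3
clock 9: out=1, reg = 0x90D61
clock 10: out=1, reg = 0x486B0
clock 11: out=0, reg = 0x24358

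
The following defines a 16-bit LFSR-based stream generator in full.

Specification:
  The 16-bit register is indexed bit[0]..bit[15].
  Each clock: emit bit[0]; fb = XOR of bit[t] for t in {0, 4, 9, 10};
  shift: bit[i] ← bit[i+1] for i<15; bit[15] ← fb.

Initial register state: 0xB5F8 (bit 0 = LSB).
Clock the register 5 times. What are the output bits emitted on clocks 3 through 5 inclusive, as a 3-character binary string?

reg_0 = 0xB5F8
clock 1: out=0, reg = 0x5AFC
clock 2: out=0, reg = 0x2D7E
clock 3: out=0, reg = 0x16BF
clock 4: out=1, reg = 0x0B5F
clock 5: out=1, reg = 0x85AF

011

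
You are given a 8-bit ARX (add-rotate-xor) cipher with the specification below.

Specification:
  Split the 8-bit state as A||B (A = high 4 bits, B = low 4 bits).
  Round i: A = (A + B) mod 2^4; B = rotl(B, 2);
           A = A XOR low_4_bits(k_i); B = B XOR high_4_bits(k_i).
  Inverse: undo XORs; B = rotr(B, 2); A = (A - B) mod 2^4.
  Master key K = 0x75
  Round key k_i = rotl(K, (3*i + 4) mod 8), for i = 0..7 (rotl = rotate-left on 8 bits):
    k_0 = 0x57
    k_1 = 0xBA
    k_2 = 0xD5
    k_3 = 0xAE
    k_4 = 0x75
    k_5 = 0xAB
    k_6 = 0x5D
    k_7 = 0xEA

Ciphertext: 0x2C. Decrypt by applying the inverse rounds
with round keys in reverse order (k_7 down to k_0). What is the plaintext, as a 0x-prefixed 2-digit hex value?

s_0 = ciphertext = 0x2C
s_1 = InvRound(s_0, k_7) = 0x08
s_2 = InvRound(s_1, k_6) = 0x67
s_3 = InvRound(s_2, k_5) = 0x67
s_4 = InvRound(s_3, k_4) = 0x30
s_5 = InvRound(s_4, k_3) = 0x3A
s_6 = InvRound(s_5, k_2) = 0x9D
s_7 = InvRound(s_6, k_1) = 0xA9
s_8 = InvRound(s_7, k_0) = 0xA3

0xA3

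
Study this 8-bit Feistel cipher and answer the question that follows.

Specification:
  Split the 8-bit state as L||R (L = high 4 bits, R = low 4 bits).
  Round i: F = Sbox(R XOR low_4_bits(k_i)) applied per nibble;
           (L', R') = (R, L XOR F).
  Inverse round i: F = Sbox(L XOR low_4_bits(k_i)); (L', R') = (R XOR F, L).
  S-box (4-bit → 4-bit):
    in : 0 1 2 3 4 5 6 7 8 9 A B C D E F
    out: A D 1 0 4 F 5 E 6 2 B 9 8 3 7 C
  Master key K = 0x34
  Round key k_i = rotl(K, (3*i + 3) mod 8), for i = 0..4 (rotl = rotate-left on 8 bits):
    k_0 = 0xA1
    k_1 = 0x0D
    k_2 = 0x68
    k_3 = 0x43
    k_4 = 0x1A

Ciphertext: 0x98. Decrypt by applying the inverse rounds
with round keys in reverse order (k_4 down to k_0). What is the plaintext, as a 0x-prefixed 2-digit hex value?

0x30

s_0 = ciphertext = 0x98
s_1 = InvRound(s_0, k_4) = 0x89
s_2 = InvRound(s_1, k_3) = 0x08
s_3 = InvRound(s_2, k_2) = 0xE0
s_4 = InvRound(s_3, k_1) = 0x0E
s_5 = InvRound(s_4, k_0) = 0x30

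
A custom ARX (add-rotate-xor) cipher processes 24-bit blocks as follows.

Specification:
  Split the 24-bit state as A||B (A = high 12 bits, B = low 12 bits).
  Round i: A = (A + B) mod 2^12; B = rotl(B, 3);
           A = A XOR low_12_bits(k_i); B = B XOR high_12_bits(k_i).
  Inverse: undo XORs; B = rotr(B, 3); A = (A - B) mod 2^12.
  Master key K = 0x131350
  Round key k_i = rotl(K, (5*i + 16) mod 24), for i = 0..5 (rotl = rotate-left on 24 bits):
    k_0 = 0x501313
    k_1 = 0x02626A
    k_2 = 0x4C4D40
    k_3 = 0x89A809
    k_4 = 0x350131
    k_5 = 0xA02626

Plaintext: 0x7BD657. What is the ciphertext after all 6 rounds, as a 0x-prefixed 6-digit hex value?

0xB6A34C

s_0 = plaintext = 0x7BD657
s_1 = Round(s_0, k_0) = 0xD077BA
s_2 = Round(s_1, k_1) = 0x6ABDF5
s_3 = Round(s_2, k_2) = 0x9E0B6A
s_4 = Round(s_3, k_3) = 0xD433CF
s_5 = Round(s_4, k_4) = 0x023D29
s_6 = Round(s_5, k_5) = 0xB6A34C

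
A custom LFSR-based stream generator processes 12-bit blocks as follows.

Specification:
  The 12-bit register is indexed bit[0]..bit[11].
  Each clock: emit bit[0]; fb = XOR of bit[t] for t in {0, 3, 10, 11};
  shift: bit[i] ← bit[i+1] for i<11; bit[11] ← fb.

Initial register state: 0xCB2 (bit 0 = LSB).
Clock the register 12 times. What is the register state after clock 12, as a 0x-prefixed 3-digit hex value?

0xEBA

reg_0 = 0xCB2
clock 1: out=0, reg = 0x659
clock 2: out=1, reg = 0xB2C
clock 3: out=0, reg = 0x596
clock 4: out=0, reg = 0xACB
clock 5: out=1, reg = 0xD65
clock 6: out=1, reg = 0xEB2
clock 7: out=0, reg = 0x759
clock 8: out=1, reg = 0xBAC
clock 9: out=0, reg = 0x5D6
clock 10: out=0, reg = 0xAEB
clock 11: out=1, reg = 0xD75
clock 12: out=1, reg = 0xEBA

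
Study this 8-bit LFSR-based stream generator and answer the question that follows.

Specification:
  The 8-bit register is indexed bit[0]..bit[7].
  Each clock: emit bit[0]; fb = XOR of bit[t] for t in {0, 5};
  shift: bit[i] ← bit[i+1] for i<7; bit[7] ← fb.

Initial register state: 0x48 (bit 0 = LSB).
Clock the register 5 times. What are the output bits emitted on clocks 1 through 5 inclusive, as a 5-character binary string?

00010

reg_0 = 0x48
clock 1: out=0, reg = 0x24
clock 2: out=0, reg = 0x92
clock 3: out=0, reg = 0x49
clock 4: out=1, reg = 0xA4
clock 5: out=0, reg = 0xD2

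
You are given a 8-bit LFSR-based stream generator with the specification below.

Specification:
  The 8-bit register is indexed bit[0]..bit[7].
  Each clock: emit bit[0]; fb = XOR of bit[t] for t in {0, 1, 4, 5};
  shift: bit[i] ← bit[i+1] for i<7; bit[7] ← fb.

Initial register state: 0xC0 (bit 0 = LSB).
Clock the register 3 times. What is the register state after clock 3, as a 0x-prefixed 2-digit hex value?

reg_0 = 0xC0
clock 1: out=0, reg = 0x60
clock 2: out=0, reg = 0xB0
clock 3: out=0, reg = 0x58

0x58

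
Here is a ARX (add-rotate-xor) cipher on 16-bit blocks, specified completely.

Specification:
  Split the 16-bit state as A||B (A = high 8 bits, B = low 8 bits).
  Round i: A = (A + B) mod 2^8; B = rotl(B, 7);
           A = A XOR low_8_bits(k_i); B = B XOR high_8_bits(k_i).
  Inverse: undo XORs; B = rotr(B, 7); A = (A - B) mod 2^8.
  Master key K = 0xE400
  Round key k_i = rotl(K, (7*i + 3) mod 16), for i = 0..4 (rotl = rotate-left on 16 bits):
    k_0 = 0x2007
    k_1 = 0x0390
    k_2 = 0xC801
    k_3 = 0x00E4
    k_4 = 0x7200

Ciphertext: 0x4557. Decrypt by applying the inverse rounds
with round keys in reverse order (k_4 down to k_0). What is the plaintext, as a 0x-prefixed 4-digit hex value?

s_0 = ciphertext = 0x4557
s_1 = InvRound(s_0, k_4) = 0xFB4A
s_2 = InvRound(s_1, k_3) = 0x8B94
s_3 = InvRound(s_2, k_2) = 0xD2B8
s_4 = InvRound(s_3, k_1) = 0xCB77
s_5 = InvRound(s_4, k_0) = 0x1EAE

0x1EAE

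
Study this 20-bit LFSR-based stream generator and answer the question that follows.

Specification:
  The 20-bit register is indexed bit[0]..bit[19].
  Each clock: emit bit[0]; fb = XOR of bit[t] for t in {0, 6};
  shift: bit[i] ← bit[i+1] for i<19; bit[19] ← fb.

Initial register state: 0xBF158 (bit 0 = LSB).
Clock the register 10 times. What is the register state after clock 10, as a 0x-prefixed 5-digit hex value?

0xA76FC

reg_0 = 0xBF158
clock 1: out=0, reg = 0xDF8AC
clock 2: out=0, reg = 0x6FC56
clock 3: out=0, reg = 0xB7E2B
clock 4: out=1, reg = 0xDBF15
clock 5: out=1, reg = 0xEDF8A
clock 6: out=0, reg = 0x76FC5
clock 7: out=1, reg = 0x3B7E2
clock 8: out=0, reg = 0x9DBF1
clock 9: out=1, reg = 0x4EDF8
clock 10: out=0, reg = 0xA76FC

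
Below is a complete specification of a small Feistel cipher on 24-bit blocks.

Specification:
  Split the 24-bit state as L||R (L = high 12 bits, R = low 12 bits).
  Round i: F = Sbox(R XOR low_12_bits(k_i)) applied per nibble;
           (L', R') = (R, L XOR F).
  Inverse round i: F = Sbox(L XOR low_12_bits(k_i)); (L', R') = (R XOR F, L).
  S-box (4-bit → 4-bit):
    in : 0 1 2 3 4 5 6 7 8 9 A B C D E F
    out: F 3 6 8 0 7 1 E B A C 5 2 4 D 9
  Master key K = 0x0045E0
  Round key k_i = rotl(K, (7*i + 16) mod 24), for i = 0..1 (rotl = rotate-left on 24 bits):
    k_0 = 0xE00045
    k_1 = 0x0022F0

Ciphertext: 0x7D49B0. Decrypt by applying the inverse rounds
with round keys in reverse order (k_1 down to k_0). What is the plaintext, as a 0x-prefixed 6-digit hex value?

s_0 = ciphertext = 0x7D49B0
s_1 = InvRound(s_0, k_1) = 0xED07D4
s_2 = InvRound(s_1, k_0) = 0xA73ED0

0xA73ED0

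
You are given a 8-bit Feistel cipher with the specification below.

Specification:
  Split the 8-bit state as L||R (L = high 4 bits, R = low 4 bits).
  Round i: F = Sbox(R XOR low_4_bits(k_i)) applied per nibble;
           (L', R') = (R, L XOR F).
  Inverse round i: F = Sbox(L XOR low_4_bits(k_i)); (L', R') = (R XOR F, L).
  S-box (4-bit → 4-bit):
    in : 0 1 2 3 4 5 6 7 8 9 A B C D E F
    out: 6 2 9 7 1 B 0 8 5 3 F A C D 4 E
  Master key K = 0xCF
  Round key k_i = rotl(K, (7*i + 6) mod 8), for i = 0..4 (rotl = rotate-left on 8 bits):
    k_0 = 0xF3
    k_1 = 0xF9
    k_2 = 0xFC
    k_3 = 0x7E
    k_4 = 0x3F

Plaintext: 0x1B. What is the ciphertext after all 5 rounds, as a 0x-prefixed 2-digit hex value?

s_0 = plaintext = 0x1B
s_1 = Round(s_0, k_0) = 0xB4
s_2 = Round(s_1, k_1) = 0x46
s_3 = Round(s_2, k_2) = 0x6B
s_4 = Round(s_3, k_3) = 0xBD
s_5 = Round(s_4, k_4) = 0xD2

0xD2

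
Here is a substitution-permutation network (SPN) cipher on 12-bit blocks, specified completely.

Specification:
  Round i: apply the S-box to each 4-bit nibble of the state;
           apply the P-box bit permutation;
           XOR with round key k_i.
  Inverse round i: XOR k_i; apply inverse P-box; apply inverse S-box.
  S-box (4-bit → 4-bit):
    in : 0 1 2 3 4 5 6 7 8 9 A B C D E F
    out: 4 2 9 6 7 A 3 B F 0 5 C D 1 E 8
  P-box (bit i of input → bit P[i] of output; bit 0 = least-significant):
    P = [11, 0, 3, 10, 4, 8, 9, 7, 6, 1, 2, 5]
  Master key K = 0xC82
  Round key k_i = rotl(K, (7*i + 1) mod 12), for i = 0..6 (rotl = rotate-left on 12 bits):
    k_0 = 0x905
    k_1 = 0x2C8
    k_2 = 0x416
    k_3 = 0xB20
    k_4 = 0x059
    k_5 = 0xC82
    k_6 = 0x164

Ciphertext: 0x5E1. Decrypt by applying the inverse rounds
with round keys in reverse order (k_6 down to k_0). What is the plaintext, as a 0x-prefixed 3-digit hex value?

0x344

s_0 = ciphertext = 0x5E1
s_1 = InvRound(s_0, k_6) = 0x0F5
s_2 = InvRound(s_1, k_5) = 0x8D7
s_3 = InvRound(s_2, k_4) = 0x3FA
s_4 = InvRound(s_3, k_3) = 0x62A
s_5 = InvRound(s_4, k_2) = 0xBA0
s_6 = InvRound(s_5, k_1) = 0x21A
s_7 = InvRound(s_6, k_0) = 0x344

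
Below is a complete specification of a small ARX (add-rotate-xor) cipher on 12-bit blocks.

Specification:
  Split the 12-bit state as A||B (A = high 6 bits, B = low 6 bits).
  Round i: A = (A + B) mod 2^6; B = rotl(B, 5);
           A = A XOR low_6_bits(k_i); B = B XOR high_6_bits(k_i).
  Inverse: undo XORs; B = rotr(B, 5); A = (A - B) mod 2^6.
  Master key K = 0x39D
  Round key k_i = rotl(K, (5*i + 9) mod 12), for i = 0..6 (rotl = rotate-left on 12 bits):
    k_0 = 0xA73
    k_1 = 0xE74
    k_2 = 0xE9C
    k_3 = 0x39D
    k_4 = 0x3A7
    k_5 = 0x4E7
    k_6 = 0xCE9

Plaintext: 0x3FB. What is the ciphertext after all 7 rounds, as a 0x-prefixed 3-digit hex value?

0xA84

s_0 = plaintext = 0x3FB
s_1 = Round(s_0, k_0) = 0xE54
s_2 = Round(s_1, k_1) = 0xE73
s_3 = Round(s_2, k_2) = 0xC03
s_4 = Round(s_3, k_3) = 0xBAF
s_5 = Round(s_4, k_4) = 0xEB9
s_6 = Round(s_5, k_5) = 0x52F
s_7 = Round(s_6, k_6) = 0xA84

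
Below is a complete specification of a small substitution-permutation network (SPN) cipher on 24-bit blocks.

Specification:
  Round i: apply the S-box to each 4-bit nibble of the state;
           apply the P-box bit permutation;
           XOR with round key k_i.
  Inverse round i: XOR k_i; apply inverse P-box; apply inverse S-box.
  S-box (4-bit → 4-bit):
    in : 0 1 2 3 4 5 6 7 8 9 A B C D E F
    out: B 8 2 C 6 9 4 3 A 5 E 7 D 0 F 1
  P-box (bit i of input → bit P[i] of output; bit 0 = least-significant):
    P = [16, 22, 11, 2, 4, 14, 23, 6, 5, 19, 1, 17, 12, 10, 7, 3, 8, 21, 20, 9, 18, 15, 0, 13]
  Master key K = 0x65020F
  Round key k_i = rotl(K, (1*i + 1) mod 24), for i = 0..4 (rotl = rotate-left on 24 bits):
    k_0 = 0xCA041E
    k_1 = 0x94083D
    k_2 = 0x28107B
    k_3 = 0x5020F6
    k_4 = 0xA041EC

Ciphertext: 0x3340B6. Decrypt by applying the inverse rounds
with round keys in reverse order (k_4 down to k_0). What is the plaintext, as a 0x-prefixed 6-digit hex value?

0x8C1E1D

s_0 = ciphertext = 0x3340B6
s_1 = InvRound(s_0, k_4) = 0xD913CF
s_2 = InvRound(s_1, k_3) = 0x35579F
s_3 = InvRound(s_2, k_2) = 0xFC4785
s_4 = InvRound(s_3, k_1) = 0xD0A774
s_5 = InvRound(s_4, k_0) = 0x8C1E1D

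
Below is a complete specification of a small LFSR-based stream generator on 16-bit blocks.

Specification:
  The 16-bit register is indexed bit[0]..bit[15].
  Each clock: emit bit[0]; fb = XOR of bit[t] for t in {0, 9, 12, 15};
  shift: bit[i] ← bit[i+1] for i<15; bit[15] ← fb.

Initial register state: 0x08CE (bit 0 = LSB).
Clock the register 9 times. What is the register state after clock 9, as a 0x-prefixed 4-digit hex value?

reg_0 = 0x08CE
clock 1: out=0, reg = 0x0467
clock 2: out=1, reg = 0x8233
clock 3: out=1, reg = 0xC119
clock 4: out=1, reg = 0x608C
clock 5: out=0, reg = 0x3046
clock 6: out=0, reg = 0x9823
clock 7: out=1, reg = 0xCC11
clock 8: out=1, reg = 0x6608
clock 9: out=0, reg = 0xB304

0xB304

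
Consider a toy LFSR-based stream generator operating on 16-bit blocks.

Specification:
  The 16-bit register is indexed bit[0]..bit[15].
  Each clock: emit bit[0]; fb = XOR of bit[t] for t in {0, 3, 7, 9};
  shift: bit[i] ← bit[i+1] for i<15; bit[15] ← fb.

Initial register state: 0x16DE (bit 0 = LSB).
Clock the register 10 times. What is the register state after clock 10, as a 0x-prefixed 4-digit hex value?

0xE8C5

reg_0 = 0x16DE
clock 1: out=0, reg = 0x8B6F
clock 2: out=1, reg = 0xC5B7
clock 3: out=1, reg = 0x62DB
clock 4: out=1, reg = 0x316D
clock 5: out=1, reg = 0x18B6
clock 6: out=0, reg = 0x8C5B
clock 7: out=1, reg = 0x462D
clock 8: out=1, reg = 0xA316
clock 9: out=0, reg = 0xD18B
clock 10: out=1, reg = 0xE8C5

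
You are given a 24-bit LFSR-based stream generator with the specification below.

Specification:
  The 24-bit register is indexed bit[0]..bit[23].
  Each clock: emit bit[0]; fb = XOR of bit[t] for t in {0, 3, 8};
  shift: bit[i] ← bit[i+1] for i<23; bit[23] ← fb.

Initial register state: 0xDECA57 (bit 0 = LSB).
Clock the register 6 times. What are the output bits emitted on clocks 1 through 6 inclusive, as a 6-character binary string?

reg_0 = 0xDECA57
clock 1: out=1, reg = 0xEF652B
clock 2: out=1, reg = 0xF7B295
clock 3: out=1, reg = 0xFBD94A
clock 4: out=0, reg = 0x7DECA5
clock 5: out=1, reg = 0xBEF652
clock 6: out=0, reg = 0x5F7B29

111010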